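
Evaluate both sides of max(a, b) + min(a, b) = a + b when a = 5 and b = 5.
LHS = max(5, 5) + min(5, 5) = 10
RHS = 5 + 5 = 10

LHS = RHS: the two sides agree.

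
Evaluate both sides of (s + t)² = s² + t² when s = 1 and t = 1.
LHS = (1 + 1)² = 4
RHS = 1² + 1² = 2

LHS ≠ RHS, so the equation does not hold here.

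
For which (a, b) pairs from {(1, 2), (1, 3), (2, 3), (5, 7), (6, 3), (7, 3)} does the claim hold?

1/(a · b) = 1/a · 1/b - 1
None

Testing each pair:
(1, 2): LHS = 1/2, RHS = -1/2 → fails
(1, 3): LHS = 1/3, RHS = -2/3 → fails
(2, 3): LHS = 1/6, RHS = -5/6 → fails
(5, 7): LHS = 1/35, RHS = -34/35 → fails
(6, 3): LHS = 1/18, RHS = -17/18 → fails
(7, 3): LHS = 1/21, RHS = -20/21 → fails

No pair satisfies the claim.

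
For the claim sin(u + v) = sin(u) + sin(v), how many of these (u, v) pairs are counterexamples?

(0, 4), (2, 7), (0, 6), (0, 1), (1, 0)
Testing each pair:
(0, 4): LHS = sin(4) ≈ -0.7568, RHS = sin(4) ≈ -0.7568 → satisfies claim
(2, 7): LHS = sin(9) ≈ 0.4121, RHS = sin(7) + sin(2) ≈ 1.566 → counterexample
(0, 6): LHS = sin(6) ≈ -0.2794, RHS = sin(6) ≈ -0.2794 → satisfies claim
(0, 1): LHS = sin(1) ≈ 0.8415, RHS = sin(1) ≈ 0.8415 → satisfies claim
(1, 0): LHS = sin(1) ≈ 0.8415, RHS = sin(1) ≈ 0.8415 → satisfies claim

That makes 1 counterexample.

Answer: 1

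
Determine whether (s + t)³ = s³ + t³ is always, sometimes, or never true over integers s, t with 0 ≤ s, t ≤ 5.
It holds at (s, t) = (0, 1) (both sides equal 1), but fails at (s, t) = (4, 1) (LHS = 125, RHS = 65).

Answer: Sometimes true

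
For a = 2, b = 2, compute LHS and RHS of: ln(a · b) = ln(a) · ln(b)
LHS = ln(2 · 2) = ln(4) ≈ 1.386
RHS = ln(2) · ln(2) = ln(2)² ≈ 0.4805

LHS ≠ RHS (they differ by about 0.9058), so the equation does not hold here.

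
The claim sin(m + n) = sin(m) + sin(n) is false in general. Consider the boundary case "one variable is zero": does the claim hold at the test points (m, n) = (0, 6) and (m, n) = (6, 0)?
Yes, holds at both test points

At (0, 6): LHS = sin(6) ≈ -0.2794, RHS = sin(6) ≈ -0.2794 → equal
At (6, 0): LHS = sin(6) ≈ -0.2794, RHS = sin(6) ≈ -0.2794 → equal

So the claim does hold at both of these boundary points, even though it is not an identity.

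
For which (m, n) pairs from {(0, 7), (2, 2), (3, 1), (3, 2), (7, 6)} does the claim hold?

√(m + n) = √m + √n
(0, 7)

Testing each pair:
(0, 7): LHS = √(7) ≈ 2.646, RHS = √(7) ≈ 2.646 → holds
(2, 2): LHS = 2, RHS = 2·√(2) ≈ 2.828 → fails
(3, 1): LHS = 2, RHS = 1 + √(3) ≈ 2.732 → fails
(3, 2): LHS = √(5) ≈ 2.236, RHS = √(2) + √(3) ≈ 3.146 → fails
(7, 6): LHS = √(13) ≈ 3.606, RHS = √(6) + √(7) ≈ 5.095 → fails

1 of 5 pairs satisfies the claim.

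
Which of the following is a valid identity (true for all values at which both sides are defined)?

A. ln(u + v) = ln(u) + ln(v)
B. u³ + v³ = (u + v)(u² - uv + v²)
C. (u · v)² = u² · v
A: fails at (3, 7) — LHS = ln(10) ≈ 2.303, RHS = ln(3) + ln(7) ≈ 3.045.
B: holds — e.g. at (2, 7), both sides equal 351.
C: fails at (1, 3) — LHS = 9, RHS = 3.

Answer: B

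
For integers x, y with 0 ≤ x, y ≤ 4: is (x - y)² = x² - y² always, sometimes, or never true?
Sometimes true

It holds at (x, y) = (1, 1) (both sides equal 0), but fails at (x, y) = (2, 4) (LHS = 4, RHS = -12).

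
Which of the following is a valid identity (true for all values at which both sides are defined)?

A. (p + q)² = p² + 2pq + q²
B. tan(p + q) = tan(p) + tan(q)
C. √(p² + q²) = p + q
A: holds — e.g. at (4, 4), both sides equal 64.
B: fails at (5, 8) — LHS = tan(13) ≈ 0.463, RHS = tan(8) + tan(5) ≈ -10.18.
C: fails at (4, 4) — LHS = 4·√(2) ≈ 5.657, RHS = 8.

Answer: A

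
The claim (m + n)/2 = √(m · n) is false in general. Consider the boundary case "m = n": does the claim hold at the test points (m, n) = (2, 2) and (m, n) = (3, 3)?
Yes, holds at both test points

At (2, 2): LHS = 2, RHS = 2 → equal
At (3, 3): LHS = 3, RHS = 3 → equal

So the claim does hold at both of these boundary points, even though it is not an identity.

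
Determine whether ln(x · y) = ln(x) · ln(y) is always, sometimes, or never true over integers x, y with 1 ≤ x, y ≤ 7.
It holds at (x, y) = (1, 1) (both sides equal 0), but fails at (x, y) = (1, 2) (LHS = ln(2) ≈ 0.6931, RHS = 0).

Answer: Sometimes true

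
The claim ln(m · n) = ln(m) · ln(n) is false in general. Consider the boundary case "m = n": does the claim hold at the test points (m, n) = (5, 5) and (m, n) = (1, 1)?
Only at (1, 1)

At (5, 5): LHS = ln(25) ≈ 3.219 ≠ RHS = ln(5)² ≈ 2.59
At (1, 1): LHS = 0, RHS = 0 → equal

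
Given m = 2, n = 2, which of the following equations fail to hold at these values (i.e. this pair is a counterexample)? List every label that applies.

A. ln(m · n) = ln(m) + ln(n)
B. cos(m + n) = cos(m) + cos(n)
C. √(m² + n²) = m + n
B, C

Evaluating each claim at the given values:
A. LHS = ln(4) ≈ 1.386, RHS = 2·ln(2) ≈ 1.386 → holds here (LHS = RHS)
B. LHS = cos(4) ≈ -0.6536, RHS = 2·cos(2) ≈ -0.8323 → fails here (LHS ≠ RHS)
C. LHS = 2·√(2) ≈ 2.828, RHS = 4 → fails here (LHS ≠ RHS)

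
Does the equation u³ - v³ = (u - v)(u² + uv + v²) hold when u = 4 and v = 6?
Holds

Substituting u = 4, v = 6:

LHS = 4³ - 6³ = -152
RHS = (4 - 6)(4² + 4·6 + 6²) = -152

LHS = RHS, so the equation holds at this point.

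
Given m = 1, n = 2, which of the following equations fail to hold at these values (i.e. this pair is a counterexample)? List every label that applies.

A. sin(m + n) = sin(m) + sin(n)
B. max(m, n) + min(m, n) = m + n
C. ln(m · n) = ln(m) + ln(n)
Evaluating each claim at the given values:
A. LHS = sin(3) ≈ 0.1411, RHS = sin(1) + sin(2) ≈ 1.751 → fails here (LHS ≠ RHS)
B. LHS = 3, RHS = 3 → holds here (LHS = RHS)
C. LHS = ln(2) ≈ 0.6931, RHS = ln(2) ≈ 0.6931 → holds here (LHS = RHS)

Answer: A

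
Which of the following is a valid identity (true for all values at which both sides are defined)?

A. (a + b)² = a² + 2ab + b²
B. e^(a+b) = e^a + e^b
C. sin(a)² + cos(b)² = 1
A

A: holds — e.g. at (5, 8), both sides equal 169.
B: fails at (6, 7) — LHS = e^13 ≈ 442413.4, RHS = e^6 + e^7 ≈ 1500.
C: fails at (0, 1) — LHS = cos(1)² ≈ 0.2919, RHS = 1.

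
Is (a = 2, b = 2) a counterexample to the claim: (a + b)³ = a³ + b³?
Yes

Substituting a = 2, b = 2:
LHS = (2 + 2)³ = 64
RHS = 2³ + 2³ = 16

Since LHS ≠ RHS, this pair disproves the claim.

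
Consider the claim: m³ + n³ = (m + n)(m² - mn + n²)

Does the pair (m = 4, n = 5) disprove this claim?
No

Substituting m = 4, n = 5:
LHS = 4³ + 5³ = 189
RHS = (4 + 5)(4² - 4·5 + 5²) = 189

The sides agree, so this pair does not disprove the claim.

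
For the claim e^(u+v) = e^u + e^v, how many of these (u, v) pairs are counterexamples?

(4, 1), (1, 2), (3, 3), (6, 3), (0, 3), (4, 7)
Testing each pair:
(4, 1): LHS = e^5 ≈ 148.4, RHS = e + e^4 ≈ 57.32 → counterexample
(1, 2): LHS = e^3 ≈ 20.09, RHS = e + e^2 ≈ 10.11 → counterexample
(3, 3): LHS = e^6 ≈ 403.4, RHS = 2·e^3 ≈ 40.17 → counterexample
(6, 3): LHS = e^9 ≈ 8103, RHS = e^3 + e^6 ≈ 423.5 → counterexample
(0, 3): LHS = e^3 ≈ 20.09, RHS = 1 + e^3 ≈ 21.09 → counterexample
(4, 7): LHS = e^11 ≈ 59874.1, RHS = e^4 + e^7 ≈ 1151 → counterexample

That makes 6 counterexamples.

Answer: 6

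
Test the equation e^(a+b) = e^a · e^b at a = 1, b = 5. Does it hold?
Holds

Substituting a = 1, b = 5:

LHS = e^(1+5) = e^6 ≈ 403.4
RHS = e^1 · e^5 = e^6 ≈ 403.4

LHS = RHS, so the equation holds at this point.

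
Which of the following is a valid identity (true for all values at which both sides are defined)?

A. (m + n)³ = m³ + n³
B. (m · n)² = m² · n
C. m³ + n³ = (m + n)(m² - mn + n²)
A: fails at (6, 7) — LHS = 2197, RHS = 559.
B: fails at (1, 5) — LHS = 25, RHS = 5.
C: holds — e.g. at (1, 1), both sides equal 2.

Answer: C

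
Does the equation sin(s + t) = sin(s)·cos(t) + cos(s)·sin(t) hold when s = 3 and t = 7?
Holds

Substituting s = 3, t = 7:

LHS = sin(3 + 7) = sin(10) ≈ -0.544
RHS = sin(3)·cos(7) + cos(3)·sin(7) = sin(7)·cos(3) + sin(3)·cos(7) ≈ -0.544

LHS = RHS, so the equation holds at this point.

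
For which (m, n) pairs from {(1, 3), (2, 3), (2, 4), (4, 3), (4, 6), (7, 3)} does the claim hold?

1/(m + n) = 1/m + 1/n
None

Testing each pair:
(1, 3): LHS = 1/4, RHS = 4/3 → fails
(2, 3): LHS = 1/5, RHS = 5/6 → fails
(2, 4): LHS = 1/6, RHS = 3/4 → fails
(4, 3): LHS = 1/7, RHS = 7/12 → fails
(4, 6): LHS = 1/10, RHS = 5/12 → fails
(7, 3): LHS = 1/10, RHS = 10/21 → fails

No pair satisfies the claim.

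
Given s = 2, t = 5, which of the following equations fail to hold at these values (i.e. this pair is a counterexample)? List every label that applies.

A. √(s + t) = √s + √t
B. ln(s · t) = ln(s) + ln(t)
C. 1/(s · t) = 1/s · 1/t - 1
A, C

Evaluating each claim at the given values:
A. LHS = √(7) ≈ 2.646, RHS = √(2) + √(5) ≈ 3.65 → fails here (LHS ≠ RHS)
B. LHS = ln(10) ≈ 2.303, RHS = ln(2) + ln(5) ≈ 2.303 → holds here (LHS = RHS)
C. LHS = 1/10, RHS = -9/10 → fails here (LHS ≠ RHS)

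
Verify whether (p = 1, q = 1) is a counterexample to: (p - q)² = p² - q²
Substituting p = 1, q = 1:
LHS = (1 - 1)² = 0
RHS = 1² - 1² = 0

The sides agree, so this pair does not disprove the claim.

Answer: No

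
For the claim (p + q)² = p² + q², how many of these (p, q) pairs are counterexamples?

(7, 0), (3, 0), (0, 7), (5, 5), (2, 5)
2

Testing each pair:
(7, 0): LHS = 49, RHS = 49 → satisfies claim
(3, 0): LHS = 9, RHS = 9 → satisfies claim
(0, 7): LHS = 49, RHS = 49 → satisfies claim
(5, 5): LHS = 100, RHS = 50 → counterexample
(2, 5): LHS = 49, RHS = 29 → counterexample

That makes 2 counterexamples.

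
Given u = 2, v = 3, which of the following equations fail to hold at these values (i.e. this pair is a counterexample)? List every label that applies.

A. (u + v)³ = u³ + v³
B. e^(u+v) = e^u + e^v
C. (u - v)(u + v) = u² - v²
Evaluating each claim at the given values:
A. LHS = 125, RHS = 35 → fails here (LHS ≠ RHS)
B. LHS = e^5 ≈ 148.4, RHS = e^2 + e^3 ≈ 27.47 → fails here (LHS ≠ RHS)
C. LHS = -5, RHS = -5 → holds here (LHS = RHS)

Answer: A, B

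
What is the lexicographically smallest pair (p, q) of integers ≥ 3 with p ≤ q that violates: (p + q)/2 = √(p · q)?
Substituting (3, 4) into the claim:
LHS = (3 + 4)/2 = 7/2
RHS = √(3 · 4) = 2·√(3) ≈ 3.464

Since LHS ≠ RHS, this pair disproves the claim, and no lexicographically smaller pair (p ≤ q, integers ≥ 3) does.

For instance (3, 8) is also a counterexample (LHS = 11/2, RHS = 2·√(6) ≈ 4.899), but it's lexicographically larger.

Answer: (p, q) = (3, 4)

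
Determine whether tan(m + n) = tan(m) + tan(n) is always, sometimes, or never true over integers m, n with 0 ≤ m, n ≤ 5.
It holds at (m, n) = (0, 3) (both sides equal tan(3) ≈ -0.1425), but fails at (m, n) = (5, 2) (LHS = tan(7) ≈ 0.8714, RHS = tan(5) + tan(2) ≈ -5.566).

Answer: Sometimes true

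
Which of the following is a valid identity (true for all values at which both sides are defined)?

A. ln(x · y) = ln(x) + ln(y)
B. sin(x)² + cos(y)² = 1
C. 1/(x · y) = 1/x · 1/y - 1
A

A: holds — e.g. at (4, 5), both sides equal ln(20) ≈ 2.996.
B: fails at (1, 2) — LHS = cos(2)² + sin(1)² ≈ 0.8813, RHS = 1.
C: fails at (4, 5) — LHS = 1/20, RHS = -19/20.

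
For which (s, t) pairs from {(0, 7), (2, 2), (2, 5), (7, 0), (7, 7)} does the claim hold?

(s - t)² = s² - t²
Testing each pair:
(0, 7): LHS = 49, RHS = -49 → fails
(2, 2): LHS = 0, RHS = 0 → holds
(2, 5): LHS = 9, RHS = -21 → fails
(7, 0): LHS = 49, RHS = 49 → holds
(7, 7): LHS = 0, RHS = 0 → holds

3 of 5 pairs satisfy the claim.

Answer: (2, 2), (7, 0), (7, 7)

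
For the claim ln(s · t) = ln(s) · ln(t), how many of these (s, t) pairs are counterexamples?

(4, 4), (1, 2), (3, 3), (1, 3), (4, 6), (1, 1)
Testing each pair:
(4, 4): LHS = ln(16) ≈ 2.773, RHS = ln(4)² ≈ 1.922 → counterexample
(1, 2): LHS = ln(2) ≈ 0.6931, RHS = 0 → counterexample
(3, 3): LHS = ln(9) ≈ 2.197, RHS = ln(3)² ≈ 1.207 → counterexample
(1, 3): LHS = ln(3) ≈ 1.099, RHS = 0 → counterexample
(4, 6): LHS = ln(24) ≈ 3.178, RHS = ln(4)·ln(6) ≈ 2.484 → counterexample
(1, 1): LHS = 0, RHS = 0 → satisfies claim

That makes 5 counterexamples.

Answer: 5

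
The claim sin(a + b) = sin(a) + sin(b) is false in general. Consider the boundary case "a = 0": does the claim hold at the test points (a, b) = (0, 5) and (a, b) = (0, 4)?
At (0, 5): LHS = sin(5) ≈ -0.9589, RHS = sin(5) ≈ -0.9589 → equal
At (0, 4): LHS = sin(4) ≈ -0.7568, RHS = sin(4) ≈ -0.7568 → equal

So the claim does hold at both of these boundary points, even though it is not an identity.

Answer: Yes, holds at both test points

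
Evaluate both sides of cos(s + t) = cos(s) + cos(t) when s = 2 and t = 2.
LHS = cos(2 + 2) = cos(4) ≈ -0.6536
RHS = cos(2) + cos(2) = 2·cos(2) ≈ -0.8323

LHS ≠ RHS (they differ by about 0.1787), so the equation does not hold here.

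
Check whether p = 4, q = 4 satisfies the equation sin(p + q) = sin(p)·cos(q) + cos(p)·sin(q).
Holds

Substituting p = 4, q = 4:

LHS = sin(4 + 4) = sin(8) ≈ 0.9894
RHS = sin(4)·cos(4) + cos(4)·sin(4) = 2·sin(4)·cos(4) ≈ 0.9894

LHS = RHS, so the equation holds at this point.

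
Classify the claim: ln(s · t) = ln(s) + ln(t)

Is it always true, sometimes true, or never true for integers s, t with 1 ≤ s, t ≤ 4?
Always true

The identity holds for every pair in the range. For instance at (s, t) = (1, 3): both sides equal ln(3) ≈ 1.099.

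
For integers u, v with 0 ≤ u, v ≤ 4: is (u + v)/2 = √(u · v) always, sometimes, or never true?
It holds at (u, v) = (4, 4) (both sides equal 4), but fails at (u, v) = (2, 0) (LHS = 1, RHS = 0).

Answer: Sometimes true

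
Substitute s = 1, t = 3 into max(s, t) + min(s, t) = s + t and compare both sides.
LHS = max(1, 3) + min(1, 3) = 4
RHS = 1 + 3 = 4

LHS = RHS: the two sides agree.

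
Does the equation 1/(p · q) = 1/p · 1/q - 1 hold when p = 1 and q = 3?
Fails

Substituting p = 1, q = 3:

LHS = 1/(1 · 3) = 1/3
RHS = 1/1 · 1/3 - 1 = -2/3

LHS ≠ RHS, so the equation does not hold at this point.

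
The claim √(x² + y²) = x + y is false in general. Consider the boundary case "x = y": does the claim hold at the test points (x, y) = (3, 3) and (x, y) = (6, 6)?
At (3, 3): LHS = 3·√(2) ≈ 4.243 ≠ RHS = 6
At (6, 6): LHS = 6·√(2) ≈ 8.485 ≠ RHS = 12

Answer: No, fails at both test points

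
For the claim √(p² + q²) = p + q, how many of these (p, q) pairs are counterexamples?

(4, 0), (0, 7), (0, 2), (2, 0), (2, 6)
1

Testing each pair:
(4, 0): LHS = 4, RHS = 4 → satisfies claim
(0, 7): LHS = 7, RHS = 7 → satisfies claim
(0, 2): LHS = 2, RHS = 2 → satisfies claim
(2, 0): LHS = 2, RHS = 2 → satisfies claim
(2, 6): LHS = 2·√(10) ≈ 6.325, RHS = 8 → counterexample

That makes 1 counterexample.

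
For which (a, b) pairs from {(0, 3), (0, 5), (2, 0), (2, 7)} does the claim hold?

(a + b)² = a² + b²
(0, 3), (0, 5), (2, 0)

Testing each pair:
(0, 3): LHS = 9, RHS = 9 → holds
(0, 5): LHS = 25, RHS = 25 → holds
(2, 0): LHS = 4, RHS = 4 → holds
(2, 7): LHS = 81, RHS = 53 → fails

3 of 4 pairs satisfy the claim.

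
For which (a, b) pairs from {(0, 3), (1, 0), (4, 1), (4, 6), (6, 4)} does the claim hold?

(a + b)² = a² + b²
Testing each pair:
(0, 3): LHS = 9, RHS = 9 → holds
(1, 0): LHS = 1, RHS = 1 → holds
(4, 1): LHS = 25, RHS = 17 → fails
(4, 6): LHS = 100, RHS = 52 → fails
(6, 4): LHS = 100, RHS = 52 → fails

2 of 5 pairs satisfy the claim.

Answer: (0, 3), (1, 0)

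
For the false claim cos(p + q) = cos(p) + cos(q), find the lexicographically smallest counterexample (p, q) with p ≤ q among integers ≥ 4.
(p, q) = (4, 4)

Substituting (4, 4) into the claim:
LHS = cos(4 + 4) = cos(8) ≈ -0.1455
RHS = cos(4) + cos(4) = 2·cos(4) ≈ -1.307

Since LHS ≠ RHS, this pair disproves the claim, and no lexicographically smaller pair (p ≤ q, integers ≥ 4) does.

For instance (5, 10) is also a counterexample (LHS = cos(15) ≈ -0.7597, RHS = cos(10) + cos(5) ≈ -0.5554), but it's lexicographically larger.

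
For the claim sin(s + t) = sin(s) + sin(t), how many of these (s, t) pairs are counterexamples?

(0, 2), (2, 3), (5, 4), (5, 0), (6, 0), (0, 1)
2

Testing each pair:
(0, 2): LHS = sin(2) ≈ 0.9093, RHS = sin(2) ≈ 0.9093 → satisfies claim
(2, 3): LHS = sin(5) ≈ -0.9589, RHS = sin(3) + sin(2) ≈ 1.05 → counterexample
(5, 4): LHS = sin(9) ≈ 0.4121, RHS = sin(5) + sin(4) ≈ -1.716 → counterexample
(5, 0): LHS = sin(5) ≈ -0.9589, RHS = sin(5) ≈ -0.9589 → satisfies claim
(6, 0): LHS = sin(6) ≈ -0.2794, RHS = sin(6) ≈ -0.2794 → satisfies claim
(0, 1): LHS = sin(1) ≈ 0.8415, RHS = sin(1) ≈ 0.8415 → satisfies claim

That makes 2 counterexamples.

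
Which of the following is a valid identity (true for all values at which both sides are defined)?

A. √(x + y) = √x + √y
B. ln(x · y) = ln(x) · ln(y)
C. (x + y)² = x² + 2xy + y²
C

A: fails at (4, 4) — LHS = 2·√(2) ≈ 2.828, RHS = 4.
B: fails at (2, 4) — LHS = ln(8) ≈ 2.079, RHS = ln(2)·ln(4) ≈ 0.9609.
C: holds — e.g. at (2, 5), both sides equal 49.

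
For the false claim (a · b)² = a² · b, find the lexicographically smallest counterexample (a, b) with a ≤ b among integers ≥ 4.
Substituting (4, 4) into the claim:
LHS = (4 · 4)² = 256
RHS = 4² · 4 = 64

Since LHS ≠ RHS, this pair disproves the claim, and no lexicographically smaller pair (a ≤ b, integers ≥ 4) does.

For instance (7, 11) is also a counterexample (LHS = 5929, RHS = 539), but it's lexicographically larger.

Answer: (a, b) = (4, 4)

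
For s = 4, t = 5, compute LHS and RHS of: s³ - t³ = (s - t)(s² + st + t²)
LHS = 4³ - 5³ = -61
RHS = (4 - 5)(4² + 4·5 + 5²) = -61

LHS = RHS: the two sides agree.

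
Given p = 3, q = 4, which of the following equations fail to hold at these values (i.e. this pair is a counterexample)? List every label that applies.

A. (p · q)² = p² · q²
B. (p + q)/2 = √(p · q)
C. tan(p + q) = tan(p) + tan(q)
Evaluating each claim at the given values:
A. LHS = 144, RHS = 144 → holds here (LHS = RHS)
B. LHS = 7/2, RHS = 2·√(3) ≈ 3.464 → fails here (LHS ≠ RHS)
C. LHS = tan(7) ≈ 0.8714, RHS = tan(3) + tan(4) ≈ 1.015 → fails here (LHS ≠ RHS)

Answer: B, C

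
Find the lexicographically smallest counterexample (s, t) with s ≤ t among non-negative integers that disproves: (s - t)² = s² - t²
(s, t) = (0, 1)

At (0, 0): both sides equal 0, so it holds there.

Substituting (0, 1) into the claim:
LHS = (0 - 1)² = 1
RHS = 0² - 1² = -1

Since LHS ≠ RHS, this pair disproves the claim, and no lexicographically smaller pair (s ≤ t, non-negative integers) does.

For instance (0, 2) is also a counterexample (LHS = 4, RHS = -4), but it's lexicographically larger.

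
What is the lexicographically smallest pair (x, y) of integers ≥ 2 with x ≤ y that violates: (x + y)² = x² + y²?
(x, y) = (2, 2)

Substituting (2, 2) into the claim:
LHS = (2 + 2)² = 16
RHS = 2² + 2² = 8

Since LHS ≠ RHS, this pair disproves the claim, and no lexicographically smaller pair (x ≤ y, integers ≥ 2) does.

For instance (3, 4) is also a counterexample (LHS = 49, RHS = 25), but it's lexicographically larger.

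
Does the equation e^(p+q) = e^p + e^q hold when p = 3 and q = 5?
Substituting p = 3, q = 5:

LHS = e^(3+5) = e^8 ≈ 2981
RHS = e^3 + e^5 ≈ 168.5

LHS ≠ RHS, so the equation does not hold at this point.

Answer: Fails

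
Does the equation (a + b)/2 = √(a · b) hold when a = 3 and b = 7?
Substituting a = 3, b = 7:

LHS = (3 + 7)/2 = 5
RHS = √(3 · 7) = √(21) ≈ 4.583

LHS ≠ RHS, so the equation does not hold at this point.

Answer: Fails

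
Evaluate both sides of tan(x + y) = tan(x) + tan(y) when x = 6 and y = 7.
LHS = tan(6 + 7) = tan(13) ≈ 0.463
RHS = tan(6) + tan(7) ≈ 0.5804

LHS ≠ RHS (they differ by about 0.1174), so the equation does not hold here.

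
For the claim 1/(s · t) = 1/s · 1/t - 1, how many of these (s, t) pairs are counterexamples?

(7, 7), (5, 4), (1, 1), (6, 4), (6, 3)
5

Testing each pair:
(7, 7): LHS = 1/49, RHS = -48/49 → counterexample
(5, 4): LHS = 1/20, RHS = -19/20 → counterexample
(1, 1): LHS = 1, RHS = 0 → counterexample
(6, 4): LHS = 1/24, RHS = -23/24 → counterexample
(6, 3): LHS = 1/18, RHS = -17/18 → counterexample

That makes 5 counterexamples.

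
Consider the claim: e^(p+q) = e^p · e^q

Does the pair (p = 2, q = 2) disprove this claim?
No

Substituting p = 2, q = 2:
LHS = e^(2+2) = e^4 ≈ 54.6
RHS = e^2 · e^2 = e^4 ≈ 54.6

The sides agree, so this pair does not disprove the claim.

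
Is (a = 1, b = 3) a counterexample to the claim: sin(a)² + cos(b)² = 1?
Yes

Substituting a = 1, b = 3:
LHS = sin(1)² + cos(3)² ≈ 1.688
RHS = 1

Since LHS ≠ RHS, this pair disproves the claim.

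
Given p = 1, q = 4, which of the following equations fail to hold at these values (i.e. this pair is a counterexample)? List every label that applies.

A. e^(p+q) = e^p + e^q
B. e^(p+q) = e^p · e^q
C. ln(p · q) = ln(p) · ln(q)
Evaluating each claim at the given values:
A. LHS = e^5 ≈ 148.4, RHS = e + e^4 ≈ 57.32 → fails here (LHS ≠ RHS)
B. LHS = e^5 ≈ 148.4, RHS = e^5 ≈ 148.4 → holds here (LHS = RHS)
C. LHS = ln(4) ≈ 1.386, RHS = 0 → fails here (LHS ≠ RHS)

Answer: A, C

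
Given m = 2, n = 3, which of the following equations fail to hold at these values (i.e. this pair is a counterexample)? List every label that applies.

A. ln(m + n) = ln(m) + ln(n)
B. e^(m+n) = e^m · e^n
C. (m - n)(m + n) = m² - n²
Evaluating each claim at the given values:
A. LHS = ln(5) ≈ 1.609, RHS = ln(2) + ln(3) ≈ 1.792 → fails here (LHS ≠ RHS)
B. LHS = e^5 ≈ 148.4, RHS = e^5 ≈ 148.4 → holds here (LHS = RHS)
C. LHS = -5, RHS = -5 → holds here (LHS = RHS)

Answer: A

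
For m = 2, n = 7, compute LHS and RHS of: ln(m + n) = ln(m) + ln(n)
LHS = ln(2 + 7) = ln(9) ≈ 2.197
RHS = ln(2) + ln(7) ≈ 2.639

LHS ≠ RHS (they differ by about 0.4418), so the equation does not hold here.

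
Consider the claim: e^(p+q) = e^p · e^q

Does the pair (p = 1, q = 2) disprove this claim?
No

Substituting p = 1, q = 2:
LHS = e^(1+2) = e^3 ≈ 20.09
RHS = e^1 · e^2 = e^3 ≈ 20.09

The sides agree, so this pair does not disprove the claim.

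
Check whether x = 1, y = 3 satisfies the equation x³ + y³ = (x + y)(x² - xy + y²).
Holds

Substituting x = 1, y = 3:

LHS = 1³ + 3³ = 28
RHS = (1 + 3)(1² - 1·3 + 3²) = 28

LHS = RHS, so the equation holds at this point.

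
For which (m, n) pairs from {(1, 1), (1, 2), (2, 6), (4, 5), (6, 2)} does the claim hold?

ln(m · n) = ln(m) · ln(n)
(1, 1)

Testing each pair:
(1, 1): LHS = 0, RHS = 0 → holds
(1, 2): LHS = ln(2) ≈ 0.6931, RHS = 0 → fails
(2, 6): LHS = ln(12) ≈ 2.485, RHS = ln(2)·ln(6) ≈ 1.242 → fails
(4, 5): LHS = ln(20) ≈ 2.996, RHS = ln(4)·ln(5) ≈ 2.231 → fails
(6, 2): LHS = ln(12) ≈ 2.485, RHS = ln(2)·ln(6) ≈ 1.242 → fails

1 of 5 pairs satisfies the claim.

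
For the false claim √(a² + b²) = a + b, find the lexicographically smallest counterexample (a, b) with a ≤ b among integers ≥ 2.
Substituting (2, 2) into the claim:
LHS = √(2² + 2²) = 2·√(2) ≈ 2.828
RHS = 2 + 2 = 4

Since LHS ≠ RHS, this pair disproves the claim, and no lexicographically smaller pair (a ≤ b, integers ≥ 2) does.

For instance (3, 5) is also a counterexample (LHS = √(34) ≈ 5.831, RHS = 8), but it's lexicographically larger.

Answer: (a, b) = (2, 2)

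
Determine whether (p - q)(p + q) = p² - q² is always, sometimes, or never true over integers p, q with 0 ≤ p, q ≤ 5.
Always true

The identity holds for every pair in the range. For instance at (p, q) = (1, 3): both sides equal -8.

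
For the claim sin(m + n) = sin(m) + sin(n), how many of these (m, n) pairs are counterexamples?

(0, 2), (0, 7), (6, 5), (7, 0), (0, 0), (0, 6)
Testing each pair:
(0, 2): LHS = sin(2) ≈ 0.9093, RHS = sin(2) ≈ 0.9093 → satisfies claim
(0, 7): LHS = sin(7) ≈ 0.657, RHS = sin(7) ≈ 0.657 → satisfies claim
(6, 5): LHS = sin(11) ≈ -1, RHS = sin(5) + sin(6) ≈ -1.238 → counterexample
(7, 0): LHS = sin(7) ≈ 0.657, RHS = sin(7) ≈ 0.657 → satisfies claim
(0, 0): LHS = 0, RHS = 0 → satisfies claim
(0, 6): LHS = sin(6) ≈ -0.2794, RHS = sin(6) ≈ -0.2794 → satisfies claim

That makes 1 counterexample.

Answer: 1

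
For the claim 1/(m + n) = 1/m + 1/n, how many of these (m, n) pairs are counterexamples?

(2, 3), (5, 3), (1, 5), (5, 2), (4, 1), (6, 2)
6

Testing each pair:
(2, 3): LHS = 1/5, RHS = 5/6 → counterexample
(5, 3): LHS = 1/8, RHS = 8/15 → counterexample
(1, 5): LHS = 1/6, RHS = 6/5 → counterexample
(5, 2): LHS = 1/7, RHS = 7/10 → counterexample
(4, 1): LHS = 1/5, RHS = 5/4 → counterexample
(6, 2): LHS = 1/8, RHS = 2/3 → counterexample

That makes 6 counterexamples.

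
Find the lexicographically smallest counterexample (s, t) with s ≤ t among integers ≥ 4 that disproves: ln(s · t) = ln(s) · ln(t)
Substituting (4, 4) into the claim:
LHS = ln(4 · 4) = ln(16) ≈ 2.773
RHS = ln(4) · ln(4) = ln(4)² ≈ 1.922

Since LHS ≠ RHS, this pair disproves the claim, and no lexicographically smaller pair (s ≤ t, integers ≥ 4) does.

For instance (8, 8) is also a counterexample (LHS = ln(64) ≈ 4.159, RHS = ln(8)² ≈ 4.324), but it's lexicographically larger.

Answer: (s, t) = (4, 4)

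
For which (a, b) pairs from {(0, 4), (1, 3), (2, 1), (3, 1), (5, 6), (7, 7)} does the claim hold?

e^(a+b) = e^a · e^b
Testing each pair:
(0, 4): LHS = e^4 ≈ 54.6, RHS = e^4 ≈ 54.6 → holds
(1, 3): LHS = e^4 ≈ 54.6, RHS = e^4 ≈ 54.6 → holds
(2, 1): LHS = e^3 ≈ 20.09, RHS = e^3 ≈ 20.09 → holds
(3, 1): LHS = e^4 ≈ 54.6, RHS = e^4 ≈ 54.6 → holds
(5, 6): LHS = e^11 ≈ 59874.1, RHS = e^11 ≈ 59874.1 → holds
(7, 7): LHS = e^14 ≈ 1202604.3, RHS = e^14 ≈ 1202604.3 → holds

Every pair satisfies the claim.

Answer: All pairs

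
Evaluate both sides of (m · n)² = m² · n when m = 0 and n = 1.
LHS = (0 · 1)² = 0
RHS = 0² · 1 = 0

LHS = RHS: the two sides agree.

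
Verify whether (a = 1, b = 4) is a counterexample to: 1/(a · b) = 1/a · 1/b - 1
Yes

Substituting a = 1, b = 4:
LHS = 1/(1 · 4) = 1/4
RHS = 1/1 · 1/4 - 1 = -3/4

Since LHS ≠ RHS, this pair disproves the claim.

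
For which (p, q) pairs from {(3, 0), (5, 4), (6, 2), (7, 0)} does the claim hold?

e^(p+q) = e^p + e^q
Testing each pair:
(3, 0): LHS = e^3 ≈ 20.09, RHS = 1 + e^3 ≈ 21.09 → fails
(5, 4): LHS = e^9 ≈ 8103, RHS = e^4 + e^5 ≈ 203 → fails
(6, 2): LHS = e^8 ≈ 2981, RHS = e^2 + e^6 ≈ 410.8 → fails
(7, 0): LHS = e^7 ≈ 1097, RHS = 1 + e^7 ≈ 1098 → fails

No pair satisfies the claim.

Answer: None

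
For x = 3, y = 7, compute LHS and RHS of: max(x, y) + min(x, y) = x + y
LHS = max(3, 7) + min(3, 7) = 10
RHS = 3 + 7 = 10

LHS = RHS: the two sides agree.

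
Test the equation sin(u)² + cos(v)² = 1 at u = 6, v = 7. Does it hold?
Fails

Substituting u = 6, v = 7:

LHS = sin(6)² + cos(7)² ≈ 0.6464
RHS = 1

LHS ≠ RHS, so the equation does not hold at this point.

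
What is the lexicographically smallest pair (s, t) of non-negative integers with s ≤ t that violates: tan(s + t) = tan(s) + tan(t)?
Substituting (1, 1) into the claim:
LHS = tan(1 + 1) = tan(2) ≈ -2.185
RHS = tan(1) + tan(1) = 2·tan(1) ≈ 3.115

Since LHS ≠ RHS, this pair disproves the claim, and no lexicographically smaller pair (s ≤ t, non-negative integers) does.

For instance (5, 5) is also a counterexample (LHS = tan(10) ≈ 0.6484, RHS = 2·tan(5) ≈ -6.761), but it's lexicographically larger.

Answer: (s, t) = (1, 1)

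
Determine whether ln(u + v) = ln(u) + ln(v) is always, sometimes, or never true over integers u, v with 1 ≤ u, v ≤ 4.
Sometimes true

It holds at (u, v) = (2, 2) (both sides equal ln(4) ≈ 1.386), but fails at (u, v) = (4, 3) (LHS = ln(7) ≈ 1.946, RHS = ln(3) + ln(4) ≈ 2.485).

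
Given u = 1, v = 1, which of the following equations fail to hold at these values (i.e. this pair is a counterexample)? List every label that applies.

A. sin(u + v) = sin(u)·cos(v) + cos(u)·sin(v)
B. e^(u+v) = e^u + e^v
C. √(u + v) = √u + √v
Evaluating each claim at the given values:
A. LHS = sin(2) ≈ 0.9093, RHS = 2·sin(1)·cos(1) ≈ 0.9093 → holds here (LHS = RHS)
B. LHS = e^2 ≈ 7.389, RHS = 2·e ≈ 5.437 → fails here (LHS ≠ RHS)
C. LHS = √(2) ≈ 1.414, RHS = 2 → fails here (LHS ≠ RHS)

Answer: B, C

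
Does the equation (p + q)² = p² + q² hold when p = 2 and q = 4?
Fails

Substituting p = 2, q = 4:

LHS = (2 + 4)² = 36
RHS = 2² + 4² = 20

LHS ≠ RHS, so the equation does not hold at this point.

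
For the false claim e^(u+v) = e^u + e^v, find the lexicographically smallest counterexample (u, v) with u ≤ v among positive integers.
Substituting (1, 1) into the claim:
LHS = e^(1+1) = e^2 ≈ 7.389
RHS = e^1 + e^1 = 2·e ≈ 5.437

Since LHS ≠ RHS, this pair disproves the claim, and no lexicographically smaller pair (u ≤ v, positive integers) does.

For instance (1, 8) is also a counterexample (LHS = e^9 ≈ 8103, RHS = e + e^8 ≈ 2984), but it's lexicographically larger.

Answer: (u, v) = (1, 1)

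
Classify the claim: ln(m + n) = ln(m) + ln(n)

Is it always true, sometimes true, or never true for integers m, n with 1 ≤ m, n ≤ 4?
It holds at (m, n) = (2, 2) (both sides equal ln(4) ≈ 1.386), but fails at (m, n) = (4, 4) (LHS = ln(8) ≈ 2.079, RHS = 2·ln(4) ≈ 2.773).

Answer: Sometimes true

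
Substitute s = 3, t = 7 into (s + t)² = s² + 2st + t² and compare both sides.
LHS = (3 + 7)² = 100
RHS = 3² + 2·3·7 + 7² = 100

LHS = RHS: the two sides agree.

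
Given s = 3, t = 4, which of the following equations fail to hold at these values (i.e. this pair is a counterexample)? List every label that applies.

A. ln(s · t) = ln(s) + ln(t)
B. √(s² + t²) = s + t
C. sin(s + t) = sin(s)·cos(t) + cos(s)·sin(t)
B

Evaluating each claim at the given values:
A. LHS = ln(12) ≈ 2.485, RHS = ln(3) + ln(4) ≈ 2.485 → holds here (LHS = RHS)
B. LHS = 5, RHS = 7 → fails here (LHS ≠ RHS)
C. LHS = sin(7) ≈ 0.657, RHS = sin(3)·cos(4) + sin(4)·cos(3) ≈ 0.657 → holds here (LHS = RHS)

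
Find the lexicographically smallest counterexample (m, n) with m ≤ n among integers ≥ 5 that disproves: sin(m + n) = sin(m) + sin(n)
Substituting (5, 5) into the claim:
LHS = sin(5 + 5) = sin(10) ≈ -0.544
RHS = sin(5) + sin(5) = 2·sin(5) ≈ -1.918

Since LHS ≠ RHS, this pair disproves the claim, and no lexicographically smaller pair (m ≤ n, integers ≥ 5) does.

For instance (7, 10) is also a counterexample (LHS = sin(17) ≈ -0.9614, RHS = sin(10) + sin(7) ≈ 0.113), but it's lexicographically larger.

Answer: (m, n) = (5, 5)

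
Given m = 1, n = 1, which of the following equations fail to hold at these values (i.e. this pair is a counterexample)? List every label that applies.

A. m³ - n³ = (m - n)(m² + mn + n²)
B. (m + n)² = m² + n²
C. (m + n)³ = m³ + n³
Evaluating each claim at the given values:
A. LHS = 0, RHS = 0 → holds here (LHS = RHS)
B. LHS = 4, RHS = 2 → fails here (LHS ≠ RHS)
C. LHS = 8, RHS = 2 → fails here (LHS ≠ RHS)

Answer: B, C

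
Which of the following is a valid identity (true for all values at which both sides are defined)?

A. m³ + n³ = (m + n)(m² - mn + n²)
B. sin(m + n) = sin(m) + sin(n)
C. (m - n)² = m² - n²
A: holds — e.g. at (2, 4), both sides equal 72.
B: fails at (1, 3) — LHS = sin(4) ≈ -0.7568, RHS = sin(3) + sin(1) ≈ 0.9826.
C: fails at (2, 7) — LHS = 25, RHS = -45.

Answer: A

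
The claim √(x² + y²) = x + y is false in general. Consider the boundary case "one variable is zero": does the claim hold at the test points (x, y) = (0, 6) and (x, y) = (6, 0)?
At (0, 6): LHS = 6, RHS = 6 → equal
At (6, 0): LHS = 6, RHS = 6 → equal

So the claim does hold at both of these boundary points, even though it is not an identity.

Answer: Yes, holds at both test points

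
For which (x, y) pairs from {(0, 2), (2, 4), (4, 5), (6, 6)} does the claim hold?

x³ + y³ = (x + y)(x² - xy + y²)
All pairs

Testing each pair:
(0, 2): LHS = 8, RHS = 8 → holds
(2, 4): LHS = 72, RHS = 72 → holds
(4, 5): LHS = 189, RHS = 189 → holds
(6, 6): LHS = 432, RHS = 432 → holds

Every pair satisfies the claim.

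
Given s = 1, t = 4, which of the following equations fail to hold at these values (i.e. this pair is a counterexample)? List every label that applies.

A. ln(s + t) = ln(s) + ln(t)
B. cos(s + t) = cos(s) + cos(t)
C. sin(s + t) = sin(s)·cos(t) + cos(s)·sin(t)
A, B

Evaluating each claim at the given values:
A. LHS = ln(5) ≈ 1.609, RHS = ln(4) ≈ 1.386 → fails here (LHS ≠ RHS)
B. LHS = cos(5) ≈ 0.2837, RHS = cos(4) + cos(1) ≈ -0.1133 → fails here (LHS ≠ RHS)
C. LHS = sin(5) ≈ -0.9589, RHS = sin(1)·cos(4) + sin(4)·cos(1) ≈ -0.9589 → holds here (LHS = RHS)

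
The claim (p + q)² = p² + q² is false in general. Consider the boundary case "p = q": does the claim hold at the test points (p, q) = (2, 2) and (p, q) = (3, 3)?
No, fails at both test points

At (2, 2): LHS = 16 ≠ RHS = 8
At (3, 3): LHS = 36 ≠ RHS = 18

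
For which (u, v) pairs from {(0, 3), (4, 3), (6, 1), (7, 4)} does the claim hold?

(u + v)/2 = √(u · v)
None

Testing each pair:
(0, 3): LHS = 3/2, RHS = 0 → fails
(4, 3): LHS = 7/2, RHS = 2·√(3) ≈ 3.464 → fails
(6, 1): LHS = 7/2, RHS = √(6) ≈ 2.449 → fails
(7, 4): LHS = 11/2, RHS = 2·√(7) ≈ 5.292 → fails

No pair satisfies the claim.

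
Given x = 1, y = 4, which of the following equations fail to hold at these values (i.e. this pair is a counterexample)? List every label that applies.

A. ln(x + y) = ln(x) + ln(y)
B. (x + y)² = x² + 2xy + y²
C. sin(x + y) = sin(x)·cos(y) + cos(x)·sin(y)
Evaluating each claim at the given values:
A. LHS = ln(5) ≈ 1.609, RHS = ln(4) ≈ 1.386 → fails here (LHS ≠ RHS)
B. LHS = 25, RHS = 25 → holds here (LHS = RHS)
C. LHS = sin(5) ≈ -0.9589, RHS = sin(1)·cos(4) + sin(4)·cos(1) ≈ -0.9589 → holds here (LHS = RHS)

Answer: A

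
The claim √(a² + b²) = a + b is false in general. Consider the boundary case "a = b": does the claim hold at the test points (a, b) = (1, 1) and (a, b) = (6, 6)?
No, fails at both test points

At (1, 1): LHS = √(2) ≈ 1.414 ≠ RHS = 2
At (6, 6): LHS = 6·√(2) ≈ 8.485 ≠ RHS = 12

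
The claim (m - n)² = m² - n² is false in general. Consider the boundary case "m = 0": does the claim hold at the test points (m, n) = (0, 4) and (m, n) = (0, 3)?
At (0, 4): LHS = 16 ≠ RHS = -16
At (0, 3): LHS = 9 ≠ RHS = -9

Answer: No, fails at both test points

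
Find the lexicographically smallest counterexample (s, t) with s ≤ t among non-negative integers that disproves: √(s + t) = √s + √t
(s, t) = (1, 1)

At (0, 3): both sides equal √(3) ≈ 1.732, so it holds there.
At (0, 4): both sides equal 2, so it holds there.

Substituting (1, 1) into the claim:
LHS = √(1 + 1) = √(2) ≈ 1.414
RHS = √1 + √1 = 2

Since LHS ≠ RHS, this pair disproves the claim, and no lexicographically smaller pair (s ≤ t, non-negative integers) does.

For instance (1, 6) is also a counterexample (LHS = √(7) ≈ 2.646, RHS = 1 + √(6) ≈ 3.449), but it's lexicographically larger.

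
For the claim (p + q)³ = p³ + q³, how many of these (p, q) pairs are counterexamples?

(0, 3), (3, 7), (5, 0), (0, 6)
1

Testing each pair:
(0, 3): LHS = 27, RHS = 27 → satisfies claim
(3, 7): LHS = 1000, RHS = 370 → counterexample
(5, 0): LHS = 125, RHS = 125 → satisfies claim
(0, 6): LHS = 216, RHS = 216 → satisfies claim

That makes 1 counterexample.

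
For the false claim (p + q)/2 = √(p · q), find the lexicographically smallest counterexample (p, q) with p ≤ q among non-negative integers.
At (0, 0): both sides equal 0, so it holds there.

Substituting (0, 1) into the claim:
LHS = (0 + 1)/2 = 1/2
RHS = √(0 · 1) = 0

Since LHS ≠ RHS, this pair disproves the claim, and no lexicographically smaller pair (p ≤ q, non-negative integers) does.

For instance (0, 4) is also a counterexample (LHS = 2, RHS = 0), but it's lexicographically larger.

Answer: (p, q) = (0, 1)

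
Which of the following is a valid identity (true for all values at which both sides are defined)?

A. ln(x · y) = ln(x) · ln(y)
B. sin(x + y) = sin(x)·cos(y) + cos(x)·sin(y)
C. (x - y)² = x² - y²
A: fails at (6, 7) — LHS = ln(42) ≈ 3.738, RHS = ln(6)·ln(7) ≈ 3.487.
B: holds — e.g. at (5, 8), both sides equal sin(13) ≈ 0.4202.
C: fails at (1, 2) — LHS = 1, RHS = -3.

Answer: B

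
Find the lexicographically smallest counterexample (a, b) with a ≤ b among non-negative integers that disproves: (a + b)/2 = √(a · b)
At (0, 0): both sides equal 0, so it holds there.

Substituting (0, 1) into the claim:
LHS = (0 + 1)/2 = 1/2
RHS = √(0 · 1) = 0

Since LHS ≠ RHS, this pair disproves the claim, and no lexicographically smaller pair (a ≤ b, non-negative integers) does.

For instance (2, 5) is also a counterexample (LHS = 7/2, RHS = √(10) ≈ 3.162), but it's lexicographically larger.

Answer: (a, b) = (0, 1)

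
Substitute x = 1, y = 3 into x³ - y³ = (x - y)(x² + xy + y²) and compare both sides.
LHS = 1³ - 3³ = -26
RHS = (1 - 3)(1² + 1·3 + 3²) = -26

LHS = RHS: the two sides agree.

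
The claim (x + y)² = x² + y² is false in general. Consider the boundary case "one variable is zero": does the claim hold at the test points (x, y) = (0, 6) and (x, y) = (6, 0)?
At (0, 6): LHS = 36, RHS = 36 → equal
At (6, 0): LHS = 36, RHS = 36 → equal

So the claim does hold at both of these boundary points, even though it is not an identity.

Answer: Yes, holds at both test points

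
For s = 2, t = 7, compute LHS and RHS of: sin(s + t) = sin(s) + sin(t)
LHS = sin(2 + 7) = sin(9) ≈ 0.4121
RHS = sin(2) + sin(7) ≈ 1.566

LHS ≠ RHS (they differ by about 1.154), so the equation does not hold here.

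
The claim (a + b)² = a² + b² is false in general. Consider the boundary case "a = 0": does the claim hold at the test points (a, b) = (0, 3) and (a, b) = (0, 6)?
At (0, 3): LHS = 9, RHS = 9 → equal
At (0, 6): LHS = 36, RHS = 36 → equal

So the claim does hold at both of these boundary points, even though it is not an identity.

Answer: Yes, holds at both test points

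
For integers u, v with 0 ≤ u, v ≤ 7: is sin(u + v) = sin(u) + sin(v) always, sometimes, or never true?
Sometimes true

It holds at (u, v) = (0, 1) (both sides equal sin(1) ≈ 0.8415), but fails at (u, v) = (1, 7) (LHS = sin(8) ≈ 0.9894, RHS = sin(7) + sin(1) ≈ 1.498).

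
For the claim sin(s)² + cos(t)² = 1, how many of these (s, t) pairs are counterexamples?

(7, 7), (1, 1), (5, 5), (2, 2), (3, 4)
1

Testing each pair:
(7, 7): LHS = sin(7)² + cos(7)² = 1, RHS = 1 → satisfies claim
(1, 1): LHS = cos(1)² + sin(1)² = 1, RHS = 1 → satisfies claim
(5, 5): LHS = cos(5)² + sin(5)² = 1, RHS = 1 → satisfies claim
(2, 2): LHS = cos(2)² + sin(2)² = 1, RHS = 1 → satisfies claim
(3, 4): LHS = sin(3)² + cos(4)² ≈ 0.4472, RHS = 1 → counterexample

That makes 1 counterexample.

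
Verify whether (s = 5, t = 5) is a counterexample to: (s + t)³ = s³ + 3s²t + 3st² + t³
Substituting s = 5, t = 5:
LHS = (5 + 5)³ = 1000
RHS = 5³ + 3·5²·5 + 3·5·5² + 5³ = 1000

The sides agree, so this pair does not disprove the claim.

Answer: No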